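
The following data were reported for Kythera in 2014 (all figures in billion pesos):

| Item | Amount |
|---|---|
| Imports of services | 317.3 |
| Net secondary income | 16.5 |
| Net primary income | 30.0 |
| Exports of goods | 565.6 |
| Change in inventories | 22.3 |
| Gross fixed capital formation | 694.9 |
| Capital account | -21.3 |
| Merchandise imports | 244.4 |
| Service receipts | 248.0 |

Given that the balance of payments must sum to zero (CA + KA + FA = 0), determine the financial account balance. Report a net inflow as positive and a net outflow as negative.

Goods balance = 565.6 - 244.4 = 321.2
Services balance = 248.0 - 317.3 = -69.3
Trade balance (goods + services) = 321.2 + (-69.3) = 251.9
Net primary income = 30.0
Net secondary income = 16.5
Current account = 251.9 + 30.0 + 16.5 = 298.4
Financial account = -(298.4 + (-21.3)) = -277.1

-277.1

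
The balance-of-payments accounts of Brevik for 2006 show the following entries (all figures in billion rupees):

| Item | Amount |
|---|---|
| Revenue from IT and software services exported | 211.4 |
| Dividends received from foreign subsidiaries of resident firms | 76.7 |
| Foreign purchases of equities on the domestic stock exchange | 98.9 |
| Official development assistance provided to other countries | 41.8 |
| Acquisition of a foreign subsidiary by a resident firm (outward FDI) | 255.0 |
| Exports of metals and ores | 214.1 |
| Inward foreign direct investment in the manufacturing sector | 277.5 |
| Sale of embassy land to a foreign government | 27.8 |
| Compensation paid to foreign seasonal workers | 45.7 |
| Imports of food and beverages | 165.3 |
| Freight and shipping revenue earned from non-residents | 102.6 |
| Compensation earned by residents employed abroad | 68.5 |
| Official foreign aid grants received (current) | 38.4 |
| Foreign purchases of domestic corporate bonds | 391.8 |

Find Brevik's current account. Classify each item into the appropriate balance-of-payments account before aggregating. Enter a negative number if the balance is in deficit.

Goods: -165.3 + 214.1 = 48.8
Services: 211.4 + 102.6 = 314.0
Primary income: 76.7 + 68.5 - 45.7 = 99.5
Secondary income: -41.8 + 38.4 = -3.4
Current account = 48.8 + 314.0 + 99.5 + (-3.4) = 458.9
(Excluded from the current account — financial account: foreign purchases of equities on the domestic stock exchange 98.9, acquisition of a foreign subsidiary by a resident firm (outward FDI) 255.0, inward foreign direct investment in the manufacturing sector 277.5, foreign purchases of domestic corporate bonds 391.8; capital account: sale of embassy land to a foreign government 27.8.)

458.9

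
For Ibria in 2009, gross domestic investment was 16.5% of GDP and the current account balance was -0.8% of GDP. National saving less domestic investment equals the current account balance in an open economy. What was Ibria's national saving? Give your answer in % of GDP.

S = I + CA = 16.5 + (-0.8) = 15.7

15.7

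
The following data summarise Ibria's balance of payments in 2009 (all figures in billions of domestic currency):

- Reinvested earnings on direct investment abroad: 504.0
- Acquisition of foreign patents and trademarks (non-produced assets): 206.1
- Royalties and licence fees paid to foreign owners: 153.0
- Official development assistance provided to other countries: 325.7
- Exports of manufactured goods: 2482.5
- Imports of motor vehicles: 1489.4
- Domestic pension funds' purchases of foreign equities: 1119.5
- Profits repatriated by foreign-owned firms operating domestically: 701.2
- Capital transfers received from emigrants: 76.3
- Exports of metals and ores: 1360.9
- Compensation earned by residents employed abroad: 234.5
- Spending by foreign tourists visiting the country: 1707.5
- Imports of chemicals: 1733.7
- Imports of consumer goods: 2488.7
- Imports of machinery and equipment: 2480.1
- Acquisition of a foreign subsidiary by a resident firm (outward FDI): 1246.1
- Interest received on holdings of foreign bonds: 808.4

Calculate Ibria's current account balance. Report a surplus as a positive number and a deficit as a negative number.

Goods: -2488.7 - 2480.1 - 1489.4 + 1360.9 + 2482.5 - 1733.7 = -4348.5
Services: 1707.5 - 153.0 = 1554.5
Primary income: 808.4 - 701.2 + 234.5 + 504.0 = 845.7
Secondary income: -325.7
Current account = (-4348.5) + 1554.5 + 845.7 + (-325.7) = -2274.0
(Excluded from the current account — capital account: acquisition of foreign patents and trademarks (non-produced assets) 206.1, capital transfers received from emigrants 76.3; financial account: domestic pension funds' purchases of foreign equities 1119.5, acquisition of a foreign subsidiary by a resident firm (outward FDI) 1246.1.)

-2274.0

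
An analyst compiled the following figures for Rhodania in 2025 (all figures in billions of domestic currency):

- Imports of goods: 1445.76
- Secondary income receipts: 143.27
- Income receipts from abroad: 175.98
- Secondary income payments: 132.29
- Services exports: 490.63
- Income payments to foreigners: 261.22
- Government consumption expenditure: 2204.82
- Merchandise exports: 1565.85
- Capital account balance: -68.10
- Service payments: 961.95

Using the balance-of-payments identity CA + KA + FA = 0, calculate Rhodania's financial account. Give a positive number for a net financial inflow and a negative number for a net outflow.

493.59

Goods balance = 1565.85 - 1445.76 = 120.09
Services balance = 490.63 - 961.95 = -471.32
Trade balance (goods + services) = 120.09 + (-471.32) = -351.23
Net primary income = 175.98 - 261.22 = -85.24
Net secondary income = 143.27 - 132.29 = 10.98
Current account = -351.23 + (-85.24) + 10.98 = -425.49
Financial account = -(-425.49 + (-68.10)) = 493.59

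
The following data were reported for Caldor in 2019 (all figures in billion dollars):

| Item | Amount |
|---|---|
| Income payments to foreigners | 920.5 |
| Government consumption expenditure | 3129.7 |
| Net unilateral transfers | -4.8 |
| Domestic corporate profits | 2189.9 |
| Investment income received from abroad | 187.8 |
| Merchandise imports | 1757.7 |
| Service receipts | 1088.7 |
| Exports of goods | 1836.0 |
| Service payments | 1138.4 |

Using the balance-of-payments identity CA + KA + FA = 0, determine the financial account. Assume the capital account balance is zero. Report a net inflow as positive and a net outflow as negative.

708.9

Goods balance = 1836.0 - 1757.7 = 78.3
Services balance = 1088.7 - 1138.4 = -49.7
Trade balance (goods + services) = 78.3 + (-49.7) = 28.6
Net primary income = 187.8 - 920.5 = -732.7
Net secondary income = -4.8
Current account = 28.6 + (-732.7) + (-4.8) = -708.9
Financial account = -(-708.9) = 708.9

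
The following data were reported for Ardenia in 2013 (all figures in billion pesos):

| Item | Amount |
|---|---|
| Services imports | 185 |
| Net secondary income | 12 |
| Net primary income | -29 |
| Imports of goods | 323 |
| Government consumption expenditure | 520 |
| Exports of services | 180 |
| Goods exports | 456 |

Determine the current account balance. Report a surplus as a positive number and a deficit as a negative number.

Goods balance = 456 - 323 = 133
Services balance = 180 - 185 = -5
Trade balance (goods + services) = 133 + (-5) = 128
Net primary income = -29
Net secondary income = 12
Current account = 128 + (-29) + 12 = 111

111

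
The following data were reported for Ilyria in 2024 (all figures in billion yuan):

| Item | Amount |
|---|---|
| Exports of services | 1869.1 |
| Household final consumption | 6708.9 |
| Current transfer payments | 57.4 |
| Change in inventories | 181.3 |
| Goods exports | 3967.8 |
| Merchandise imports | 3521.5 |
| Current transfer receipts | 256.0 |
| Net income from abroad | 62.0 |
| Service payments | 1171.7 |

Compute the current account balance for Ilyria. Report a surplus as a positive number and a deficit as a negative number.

Goods balance = 3967.8 - 3521.5 = 446.3
Services balance = 1869.1 - 1171.7 = 697.4
Trade balance (goods + services) = 446.3 + 697.4 = 1143.7
Net primary income = 62.0
Net secondary income = 256.0 - 57.4 = 198.6
Current account = 1143.7 + 62.0 + 198.6 = 1404.3

1404.3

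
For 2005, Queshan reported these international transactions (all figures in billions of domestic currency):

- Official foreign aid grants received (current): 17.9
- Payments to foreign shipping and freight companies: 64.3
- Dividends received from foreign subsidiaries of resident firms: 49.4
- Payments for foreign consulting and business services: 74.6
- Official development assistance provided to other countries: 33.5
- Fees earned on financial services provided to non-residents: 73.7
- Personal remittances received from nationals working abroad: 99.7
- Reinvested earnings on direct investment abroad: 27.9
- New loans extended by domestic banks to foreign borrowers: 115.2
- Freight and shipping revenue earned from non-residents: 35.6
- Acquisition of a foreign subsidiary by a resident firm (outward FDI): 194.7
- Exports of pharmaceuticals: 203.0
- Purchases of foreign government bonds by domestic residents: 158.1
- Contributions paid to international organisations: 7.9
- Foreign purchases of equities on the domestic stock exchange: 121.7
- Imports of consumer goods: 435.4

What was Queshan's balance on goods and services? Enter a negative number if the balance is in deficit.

Goods: -435.4 + 203.0 = -232.4
Services: 73.7 - 74.6 - 64.3 + 35.6 = -29.6
Trade balance = -232.4 + (-29.6) = -262.0
(Excluded from the trade balance — secondary income: official foreign aid grants received (current) 17.9, official development assistance provided to other countries 33.5, personal remittances received from nationals working abroad 99.7, contributions paid to international organisations 7.9; primary income: dividends received from foreign subsidiaries of resident firms 49.4, reinvested earnings on direct investment abroad 27.9; financial account: new loans extended by domestic banks to foreign borrowers 115.2, acquisition of a foreign subsidiary by a resident firm (outward FDI) 194.7, purchases of foreign government bonds by domestic residents 158.1, foreign purchases of equities on the domestic stock exchange 121.7.)

-262.0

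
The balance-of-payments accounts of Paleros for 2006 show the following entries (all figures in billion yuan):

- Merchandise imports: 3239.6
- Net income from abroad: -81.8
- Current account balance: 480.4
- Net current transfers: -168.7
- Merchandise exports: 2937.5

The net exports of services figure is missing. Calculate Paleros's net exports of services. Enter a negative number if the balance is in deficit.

Current account = goods balance + services balance + net primary income + net secondary income
Sum of the known components = -552.6
Net exports of services = CA - (known components) = 480.4 - (-552.6) = 1033.0

1033.0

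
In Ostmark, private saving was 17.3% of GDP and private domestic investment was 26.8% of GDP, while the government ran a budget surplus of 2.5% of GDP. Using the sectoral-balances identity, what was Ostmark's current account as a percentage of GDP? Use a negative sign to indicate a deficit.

By the sectoral-balances identity, CA = (S_private - I) + (T - G).
Private balance = 17.3 - 26.8 = -9.5
Government balance (T - G) = 2.5
CA = -9.5 + 2.5 = -7.0

-7.0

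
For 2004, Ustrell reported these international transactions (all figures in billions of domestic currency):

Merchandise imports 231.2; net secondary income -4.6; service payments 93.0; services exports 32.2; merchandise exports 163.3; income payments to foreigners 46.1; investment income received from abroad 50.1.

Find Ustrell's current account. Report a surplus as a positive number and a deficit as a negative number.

Goods balance = 163.3 - 231.2 = -67.9
Services balance = 32.2 - 93.0 = -60.8
Trade balance (goods + services) = -67.9 + (-60.8) = -128.7
Net primary income = 50.1 - 46.1 = 4.0
Net secondary income = -4.6
Current account = -128.7 + 4.0 + (-4.6) = -129.3

-129.3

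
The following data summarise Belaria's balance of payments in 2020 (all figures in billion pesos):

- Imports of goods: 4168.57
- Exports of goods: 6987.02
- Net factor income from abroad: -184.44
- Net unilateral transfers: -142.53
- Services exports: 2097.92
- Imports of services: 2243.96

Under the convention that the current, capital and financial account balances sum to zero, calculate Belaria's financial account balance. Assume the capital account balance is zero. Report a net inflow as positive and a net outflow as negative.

-2345.44

Goods balance = 6987.02 - 4168.57 = 2818.45
Services balance = 2097.92 - 2243.96 = -146.04
Trade balance (goods + services) = 2818.45 + (-146.04) = 2672.41
Net primary income = -184.44
Net secondary income = -142.53
Current account = 2672.41 + (-184.44) + (-142.53) = 2345.44
Financial account = -(2345.44) = -2345.44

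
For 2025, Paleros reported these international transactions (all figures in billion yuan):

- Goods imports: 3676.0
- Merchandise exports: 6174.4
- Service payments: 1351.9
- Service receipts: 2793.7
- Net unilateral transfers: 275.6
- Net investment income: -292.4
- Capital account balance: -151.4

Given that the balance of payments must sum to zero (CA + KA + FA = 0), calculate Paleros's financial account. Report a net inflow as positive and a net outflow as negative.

-3772.0

Goods balance = 6174.4 - 3676.0 = 2498.4
Services balance = 2793.7 - 1351.9 = 1441.8
Trade balance (goods + services) = 2498.4 + 1441.8 = 3940.2
Net primary income = -292.4
Net secondary income = 275.6
Current account = 3940.2 + (-292.4) + 275.6 = 3923.4
Financial account = -(3923.4 + (-151.4)) = -3772.0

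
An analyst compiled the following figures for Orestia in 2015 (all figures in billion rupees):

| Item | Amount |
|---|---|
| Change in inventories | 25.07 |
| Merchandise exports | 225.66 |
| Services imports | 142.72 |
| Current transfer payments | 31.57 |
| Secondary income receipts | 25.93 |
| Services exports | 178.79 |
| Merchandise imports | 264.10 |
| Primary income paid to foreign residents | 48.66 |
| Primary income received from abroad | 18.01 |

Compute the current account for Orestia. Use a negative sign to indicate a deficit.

Goods balance = 225.66 - 264.10 = -38.44
Services balance = 178.79 - 142.72 = 36.07
Trade balance (goods + services) = -38.44 + 36.07 = -2.37
Net primary income = 18.01 - 48.66 = -30.65
Net secondary income = 25.93 - 31.57 = -5.64
Current account = -2.37 + (-30.65) + (-5.64) = -38.66

-38.66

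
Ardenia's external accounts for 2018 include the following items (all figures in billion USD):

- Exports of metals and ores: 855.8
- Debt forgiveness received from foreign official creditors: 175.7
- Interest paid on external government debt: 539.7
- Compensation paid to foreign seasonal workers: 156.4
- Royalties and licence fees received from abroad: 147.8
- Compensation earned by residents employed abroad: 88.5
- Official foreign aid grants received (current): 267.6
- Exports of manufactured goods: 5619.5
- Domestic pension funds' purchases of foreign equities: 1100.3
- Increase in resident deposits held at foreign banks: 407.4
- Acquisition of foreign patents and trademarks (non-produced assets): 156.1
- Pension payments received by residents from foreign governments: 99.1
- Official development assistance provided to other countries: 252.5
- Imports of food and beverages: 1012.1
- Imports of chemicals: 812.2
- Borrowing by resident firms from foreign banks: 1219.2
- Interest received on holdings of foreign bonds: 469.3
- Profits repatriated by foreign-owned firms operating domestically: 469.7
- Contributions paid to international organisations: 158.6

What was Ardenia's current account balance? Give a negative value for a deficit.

Goods: -812.2 - 1012.1 + 855.8 + 5619.5 = 4651.0
Services: 147.8
Primary income: -469.7 + 469.3 + 88.5 - 156.4 - 539.7 = -608.0
Secondary income: 267.6 + 99.1 - 158.6 - 252.5 = -44.4
Current account = 4651.0 + 147.8 + (-608.0) + (-44.4) = 4146.4
(Excluded from the current account — capital account: debt forgiveness received from foreign official creditors 175.7, acquisition of foreign patents and trademarks (non-produced assets) 156.1; financial account: domestic pension funds' purchases of foreign equities 1100.3, increase in resident deposits held at foreign banks 407.4, borrowing by resident firms from foreign banks 1219.2.)

4146.4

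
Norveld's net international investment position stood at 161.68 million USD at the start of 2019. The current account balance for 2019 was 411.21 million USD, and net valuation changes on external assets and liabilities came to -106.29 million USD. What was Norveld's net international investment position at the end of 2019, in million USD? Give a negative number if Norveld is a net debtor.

466.60

Change in NIIP = current account + net valuation change = 411.21 + (-106.29) = 304.92
End-of-year NIIP = 161.68 + 304.92 = 466.60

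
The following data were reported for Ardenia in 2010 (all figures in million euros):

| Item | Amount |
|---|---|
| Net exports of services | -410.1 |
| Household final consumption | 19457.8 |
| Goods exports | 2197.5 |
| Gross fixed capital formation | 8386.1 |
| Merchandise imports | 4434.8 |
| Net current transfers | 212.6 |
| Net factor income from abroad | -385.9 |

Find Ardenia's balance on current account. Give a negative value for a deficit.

-2820.7

Goods balance = 2197.5 - 4434.8 = -2237.3
Services balance = -410.1
Trade balance (goods + services) = -2237.3 + (-410.1) = -2647.4
Net primary income = -385.9
Net secondary income = 212.6
Current account = -2647.4 + (-385.9) + 212.6 = -2820.7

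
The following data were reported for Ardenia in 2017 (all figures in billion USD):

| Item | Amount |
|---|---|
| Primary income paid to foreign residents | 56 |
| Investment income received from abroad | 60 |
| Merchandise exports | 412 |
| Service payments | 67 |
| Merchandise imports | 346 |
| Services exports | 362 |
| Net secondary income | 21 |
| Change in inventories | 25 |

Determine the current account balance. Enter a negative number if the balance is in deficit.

386

Goods balance = 412 - 346 = 66
Services balance = 362 - 67 = 295
Trade balance (goods + services) = 66 + 295 = 361
Net primary income = 60 - 56 = 4
Net secondary income = 21
Current account = 361 + 4 + 21 = 386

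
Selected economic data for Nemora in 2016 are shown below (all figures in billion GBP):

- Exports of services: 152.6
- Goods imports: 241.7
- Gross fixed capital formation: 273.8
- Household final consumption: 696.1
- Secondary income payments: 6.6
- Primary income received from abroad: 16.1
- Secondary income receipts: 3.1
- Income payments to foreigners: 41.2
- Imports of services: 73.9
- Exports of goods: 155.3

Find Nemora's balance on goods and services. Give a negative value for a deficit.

-7.7

Goods balance = 155.3 - 241.7 = -86.4
Services balance = 152.6 - 73.9 = 78.7
Trade balance (goods + services) = -86.4 + 78.7 = -7.7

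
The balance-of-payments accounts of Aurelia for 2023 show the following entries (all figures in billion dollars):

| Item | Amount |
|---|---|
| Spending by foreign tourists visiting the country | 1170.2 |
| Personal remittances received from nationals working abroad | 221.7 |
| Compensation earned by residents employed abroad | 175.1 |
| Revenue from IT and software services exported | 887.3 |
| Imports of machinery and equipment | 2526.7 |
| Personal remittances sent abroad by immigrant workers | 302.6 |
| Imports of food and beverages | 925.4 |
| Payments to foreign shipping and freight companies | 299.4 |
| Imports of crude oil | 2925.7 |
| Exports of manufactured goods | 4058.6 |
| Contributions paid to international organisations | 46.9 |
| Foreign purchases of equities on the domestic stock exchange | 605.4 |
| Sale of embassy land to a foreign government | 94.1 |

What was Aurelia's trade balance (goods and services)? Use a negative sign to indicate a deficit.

Goods: 4058.6 - 2925.7 - 925.4 - 2526.7 = -2319.2
Services: 1170.2 + 887.3 - 299.4 = 1758.1
Trade balance = -2319.2 + 1758.1 = -561.1
(Excluded from the trade balance — secondary income: personal remittances received from nationals working abroad 221.7, personal remittances sent abroad by immigrant workers 302.6, contributions paid to international organisations 46.9; primary income: compensation earned by residents employed abroad 175.1; financial account: foreign purchases of equities on the domestic stock exchange 605.4; capital account: sale of embassy land to a foreign government 94.1.)

-561.1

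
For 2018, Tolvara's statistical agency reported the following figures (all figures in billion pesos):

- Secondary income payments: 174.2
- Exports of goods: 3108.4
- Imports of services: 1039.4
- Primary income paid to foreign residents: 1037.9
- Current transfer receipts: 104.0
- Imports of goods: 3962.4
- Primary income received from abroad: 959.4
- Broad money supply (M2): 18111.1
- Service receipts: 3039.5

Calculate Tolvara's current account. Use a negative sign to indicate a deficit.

Goods balance = 3108.4 - 3962.4 = -854.0
Services balance = 3039.5 - 1039.4 = 2000.1
Trade balance (goods + services) = -854.0 + 2000.1 = 1146.1
Net primary income = 959.4 - 1037.9 = -78.5
Net secondary income = 104.0 - 174.2 = -70.2
Current account = 1146.1 + (-78.5) + (-70.2) = 997.4

997.4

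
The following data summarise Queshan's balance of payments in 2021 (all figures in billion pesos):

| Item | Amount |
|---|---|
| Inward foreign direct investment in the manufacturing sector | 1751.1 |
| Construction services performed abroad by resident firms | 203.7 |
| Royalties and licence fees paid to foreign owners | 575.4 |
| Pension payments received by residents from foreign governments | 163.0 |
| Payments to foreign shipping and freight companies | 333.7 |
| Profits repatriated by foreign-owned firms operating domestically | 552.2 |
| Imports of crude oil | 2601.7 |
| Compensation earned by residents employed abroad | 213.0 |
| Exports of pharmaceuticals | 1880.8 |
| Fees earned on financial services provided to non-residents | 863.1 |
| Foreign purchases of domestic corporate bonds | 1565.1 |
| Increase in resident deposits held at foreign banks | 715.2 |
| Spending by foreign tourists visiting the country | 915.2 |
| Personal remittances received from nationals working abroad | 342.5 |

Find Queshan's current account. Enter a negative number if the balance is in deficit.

518.3

Goods: 1880.8 - 2601.7 = -720.9
Services: -333.7 + 203.7 + 863.1 + 915.2 - 575.4 = 1072.9
Primary income: -552.2 + 213.0 = -339.2
Secondary income: 163.0 + 342.5 = 505.5
Current account = (-720.9) + 1072.9 + (-339.2) + 505.5 = 518.3
(Excluded from the current account — financial account: inward foreign direct investment in the manufacturing sector 1751.1, foreign purchases of domestic corporate bonds 1565.1, increase in resident deposits held at foreign banks 715.2.)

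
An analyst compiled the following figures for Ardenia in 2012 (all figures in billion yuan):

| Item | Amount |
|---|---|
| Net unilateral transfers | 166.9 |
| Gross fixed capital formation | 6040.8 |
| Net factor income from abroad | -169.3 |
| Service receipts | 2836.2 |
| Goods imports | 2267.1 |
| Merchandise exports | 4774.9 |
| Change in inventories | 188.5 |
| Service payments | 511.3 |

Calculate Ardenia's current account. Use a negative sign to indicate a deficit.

4830.3

Goods balance = 4774.9 - 2267.1 = 2507.8
Services balance = 2836.2 - 511.3 = 2324.9
Trade balance (goods + services) = 2507.8 + 2324.9 = 4832.7
Net primary income = -169.3
Net secondary income = 166.9
Current account = 4832.7 + (-169.3) + 166.9 = 4830.3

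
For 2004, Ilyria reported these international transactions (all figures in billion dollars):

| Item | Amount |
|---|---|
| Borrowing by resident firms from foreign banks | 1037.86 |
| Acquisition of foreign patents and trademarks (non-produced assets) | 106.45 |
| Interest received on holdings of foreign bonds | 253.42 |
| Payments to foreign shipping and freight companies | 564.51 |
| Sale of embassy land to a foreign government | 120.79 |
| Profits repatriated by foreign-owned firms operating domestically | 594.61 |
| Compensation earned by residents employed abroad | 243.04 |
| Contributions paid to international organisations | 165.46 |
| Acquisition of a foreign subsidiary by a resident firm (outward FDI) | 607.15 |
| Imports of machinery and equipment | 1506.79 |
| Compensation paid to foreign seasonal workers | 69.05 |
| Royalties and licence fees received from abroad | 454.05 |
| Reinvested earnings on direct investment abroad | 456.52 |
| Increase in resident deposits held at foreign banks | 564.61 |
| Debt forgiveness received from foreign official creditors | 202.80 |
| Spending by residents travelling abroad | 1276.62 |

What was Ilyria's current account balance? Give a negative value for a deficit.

-2770.01

Goods: -1506.79
Services: -1276.62 - 564.51 + 454.05 = -1387.08
Primary income: -69.05 + 253.42 + 243.04 + 456.52 - 594.61 = 289.32
Secondary income: -165.46
Current account = (-1506.79) + (-1387.08) + 289.32 + (-165.46) = -2770.01
(Excluded from the current account — financial account: borrowing by resident firms from foreign banks 1037.86, acquisition of a foreign subsidiary by a resident firm (outward FDI) 607.15, increase in resident deposits held at foreign banks 564.61; capital account: acquisition of foreign patents and trademarks (non-produced assets) 106.45, sale of embassy land to a foreign government 120.79, debt forgiveness received from foreign official creditors 202.80.)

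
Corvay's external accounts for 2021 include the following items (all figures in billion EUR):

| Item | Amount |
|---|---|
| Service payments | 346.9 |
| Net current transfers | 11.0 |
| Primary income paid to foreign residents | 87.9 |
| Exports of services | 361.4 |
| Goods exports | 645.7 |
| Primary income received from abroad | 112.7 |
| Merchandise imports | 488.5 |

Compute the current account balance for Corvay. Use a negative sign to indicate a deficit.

Goods balance = 645.7 - 488.5 = 157.2
Services balance = 361.4 - 346.9 = 14.5
Trade balance (goods + services) = 157.2 + 14.5 = 171.7
Net primary income = 112.7 - 87.9 = 24.8
Net secondary income = 11.0
Current account = 171.7 + 24.8 + 11.0 = 207.5

207.5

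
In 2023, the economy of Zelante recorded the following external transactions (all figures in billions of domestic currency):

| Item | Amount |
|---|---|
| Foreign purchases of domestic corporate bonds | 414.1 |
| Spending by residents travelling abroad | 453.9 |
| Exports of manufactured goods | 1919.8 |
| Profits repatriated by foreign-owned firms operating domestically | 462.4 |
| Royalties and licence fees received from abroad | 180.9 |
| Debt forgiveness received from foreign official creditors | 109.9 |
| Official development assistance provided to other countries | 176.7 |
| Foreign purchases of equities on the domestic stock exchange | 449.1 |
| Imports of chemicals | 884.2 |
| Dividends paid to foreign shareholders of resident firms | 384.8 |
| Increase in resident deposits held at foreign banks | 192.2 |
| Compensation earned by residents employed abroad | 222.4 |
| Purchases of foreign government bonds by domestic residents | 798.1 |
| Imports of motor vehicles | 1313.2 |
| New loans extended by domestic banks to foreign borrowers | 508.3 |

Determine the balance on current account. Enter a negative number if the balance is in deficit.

-1352.1

Goods: -884.2 - 1313.2 + 1919.8 = -277.6
Services: -453.9 + 180.9 = -273.0
Primary income: -462.4 - 384.8 + 222.4 = -624.8
Secondary income: -176.7
Current account = (-277.6) + (-273.0) + (-624.8) + (-176.7) = -1352.1
(Excluded from the current account — financial account: foreign purchases of domestic corporate bonds 414.1, foreign purchases of equities on the domestic stock exchange 449.1, increase in resident deposits held at foreign banks 192.2, purchases of foreign government bonds by domestic residents 798.1, new loans extended by domestic banks to foreign borrowers 508.3; capital account: debt forgiveness received from foreign official creditors 109.9.)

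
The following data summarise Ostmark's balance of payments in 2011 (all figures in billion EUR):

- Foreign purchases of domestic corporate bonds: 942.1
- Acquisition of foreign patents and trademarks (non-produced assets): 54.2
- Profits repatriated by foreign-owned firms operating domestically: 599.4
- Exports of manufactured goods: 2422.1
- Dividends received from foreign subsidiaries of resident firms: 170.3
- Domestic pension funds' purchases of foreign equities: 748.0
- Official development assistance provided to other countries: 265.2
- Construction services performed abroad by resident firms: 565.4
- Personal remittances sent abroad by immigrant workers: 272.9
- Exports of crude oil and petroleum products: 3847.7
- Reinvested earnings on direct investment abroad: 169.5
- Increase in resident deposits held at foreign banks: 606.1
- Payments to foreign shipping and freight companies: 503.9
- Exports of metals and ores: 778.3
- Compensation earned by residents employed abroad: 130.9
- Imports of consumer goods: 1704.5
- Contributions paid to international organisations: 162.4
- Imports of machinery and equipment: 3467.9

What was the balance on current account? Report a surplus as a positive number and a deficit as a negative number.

Goods: -1704.5 + 2422.1 + 3847.7 - 3467.9 + 778.3 = 1875.7
Services: 565.4 - 503.9 = 61.5
Primary income: -599.4 + 130.9 + 170.3 + 169.5 = -128.7
Secondary income: -272.9 - 162.4 - 265.2 = -700.5
Current account = 1875.7 + 61.5 + (-128.7) + (-700.5) = 1108.0
(Excluded from the current account — financial account: foreign purchases of domestic corporate bonds 942.1, domestic pension funds' purchases of foreign equities 748.0, increase in resident deposits held at foreign banks 606.1; capital account: acquisition of foreign patents and trademarks (non-produced assets) 54.2.)

1108.0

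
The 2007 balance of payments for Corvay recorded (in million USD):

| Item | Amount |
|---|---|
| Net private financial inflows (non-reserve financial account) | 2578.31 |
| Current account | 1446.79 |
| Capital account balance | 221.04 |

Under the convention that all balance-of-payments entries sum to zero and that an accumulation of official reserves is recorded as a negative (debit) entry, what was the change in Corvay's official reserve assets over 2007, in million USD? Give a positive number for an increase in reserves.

Official reserve transactions balance = -(1446.79 + 221.04 + 2578.31) = -4246.14
An accumulation of reserves is recorded as a debit (negative entry), so the change in the stock of reserves is the negative of that balance.
Change in official reserves = -(-4246.14) = 4246.14

4246.14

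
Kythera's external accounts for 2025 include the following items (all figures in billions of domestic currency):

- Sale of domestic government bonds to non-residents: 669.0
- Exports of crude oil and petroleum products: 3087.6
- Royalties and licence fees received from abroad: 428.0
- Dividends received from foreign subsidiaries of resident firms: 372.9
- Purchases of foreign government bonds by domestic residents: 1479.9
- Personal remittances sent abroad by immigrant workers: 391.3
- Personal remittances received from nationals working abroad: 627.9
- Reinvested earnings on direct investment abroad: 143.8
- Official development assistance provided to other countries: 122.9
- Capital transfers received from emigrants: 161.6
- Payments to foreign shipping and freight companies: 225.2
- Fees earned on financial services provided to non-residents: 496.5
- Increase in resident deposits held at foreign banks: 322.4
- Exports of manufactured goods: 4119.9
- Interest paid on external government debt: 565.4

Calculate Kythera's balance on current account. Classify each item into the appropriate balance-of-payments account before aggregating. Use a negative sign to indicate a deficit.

7971.8

Goods: 4119.9 + 3087.6 = 7207.5
Services: 496.5 + 428.0 - 225.2 = 699.3
Primary income: 143.8 - 565.4 + 372.9 = -48.7
Secondary income: -391.3 + 627.9 - 122.9 = 113.7
Current account = 7207.5 + 699.3 + (-48.7) + 113.7 = 7971.8
(Excluded from the current account — financial account: sale of domestic government bonds to non-residents 669.0, purchases of foreign government bonds by domestic residents 1479.9, increase in resident deposits held at foreign banks 322.4; capital account: capital transfers received from emigrants 161.6.)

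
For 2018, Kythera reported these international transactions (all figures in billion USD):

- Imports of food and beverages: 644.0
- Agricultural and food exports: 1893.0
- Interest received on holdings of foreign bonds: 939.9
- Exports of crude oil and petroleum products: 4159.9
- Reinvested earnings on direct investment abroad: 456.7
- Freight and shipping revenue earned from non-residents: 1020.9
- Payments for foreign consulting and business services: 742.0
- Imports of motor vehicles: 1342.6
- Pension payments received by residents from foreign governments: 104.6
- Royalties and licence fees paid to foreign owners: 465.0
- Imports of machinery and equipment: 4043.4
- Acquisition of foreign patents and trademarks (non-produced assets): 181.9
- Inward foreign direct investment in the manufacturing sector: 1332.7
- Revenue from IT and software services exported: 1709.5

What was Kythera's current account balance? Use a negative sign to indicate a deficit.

Goods: 1893.0 - 1342.6 + 4159.9 - 4043.4 - 644.0 = 22.9
Services: 1709.5 + 1020.9 - 465.0 - 742.0 = 1523.4
Primary income: 456.7 + 939.9 = 1396.6
Secondary income: 104.6
Current account = 22.9 + 1523.4 + 1396.6 + 104.6 = 3047.5
(Excluded from the current account — capital account: acquisition of foreign patents and trademarks (non-produced assets) 181.9; financial account: inward foreign direct investment in the manufacturing sector 1332.7.)

3047.5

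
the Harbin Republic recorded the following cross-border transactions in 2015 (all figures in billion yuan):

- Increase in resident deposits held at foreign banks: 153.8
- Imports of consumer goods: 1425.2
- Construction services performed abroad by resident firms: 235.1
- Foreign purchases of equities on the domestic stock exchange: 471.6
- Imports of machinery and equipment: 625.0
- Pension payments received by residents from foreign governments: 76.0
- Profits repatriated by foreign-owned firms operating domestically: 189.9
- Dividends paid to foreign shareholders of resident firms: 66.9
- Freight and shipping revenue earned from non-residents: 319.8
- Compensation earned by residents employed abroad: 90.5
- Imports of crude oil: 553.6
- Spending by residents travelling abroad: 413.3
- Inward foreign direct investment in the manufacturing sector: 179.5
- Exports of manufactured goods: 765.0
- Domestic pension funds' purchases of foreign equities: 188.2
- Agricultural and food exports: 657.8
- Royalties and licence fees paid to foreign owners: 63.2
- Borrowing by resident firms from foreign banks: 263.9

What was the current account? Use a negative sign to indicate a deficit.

Goods: -625.0 + 765.0 - 1425.2 - 553.6 + 657.8 = -1181.0
Services: -413.3 + 235.1 + 319.8 - 63.2 = 78.4
Primary income: 90.5 - 66.9 - 189.9 = -166.3
Secondary income: 76.0
Current account = (-1181.0) + 78.4 + (-166.3) + 76.0 = -1192.9
(Excluded from the current account — financial account: increase in resident deposits held at foreign banks 153.8, foreign purchases of equities on the domestic stock exchange 471.6, inward foreign direct investment in the manufacturing sector 179.5, domestic pension funds' purchases of foreign equities 188.2, borrowing by resident firms from foreign banks 263.9.)

-1192.9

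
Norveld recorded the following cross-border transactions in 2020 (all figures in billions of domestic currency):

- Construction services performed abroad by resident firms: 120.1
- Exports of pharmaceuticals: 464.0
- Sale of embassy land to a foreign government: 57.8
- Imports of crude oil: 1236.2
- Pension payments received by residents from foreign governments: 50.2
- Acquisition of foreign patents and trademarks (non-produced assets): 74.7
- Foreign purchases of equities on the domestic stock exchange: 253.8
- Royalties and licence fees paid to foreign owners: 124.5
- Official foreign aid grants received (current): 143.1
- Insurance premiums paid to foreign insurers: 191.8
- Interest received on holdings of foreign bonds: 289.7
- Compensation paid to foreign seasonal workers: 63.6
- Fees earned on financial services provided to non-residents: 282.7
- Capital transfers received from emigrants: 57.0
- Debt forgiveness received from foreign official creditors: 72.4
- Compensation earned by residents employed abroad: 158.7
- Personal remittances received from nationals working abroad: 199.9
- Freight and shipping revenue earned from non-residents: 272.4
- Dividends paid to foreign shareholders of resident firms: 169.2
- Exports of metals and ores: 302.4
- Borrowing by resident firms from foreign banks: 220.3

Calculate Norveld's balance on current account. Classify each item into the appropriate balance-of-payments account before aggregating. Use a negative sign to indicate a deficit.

Goods: -1236.2 + 464.0 + 302.4 = -469.8
Services: 282.7 + 120.1 - 191.8 + 272.4 - 124.5 = 358.9
Primary income: -63.6 + 158.7 + 289.7 - 169.2 = 215.6
Secondary income: 50.2 + 143.1 + 199.9 = 393.2
Current account = (-469.8) + 358.9 + 215.6 + 393.2 = 497.9
(Excluded from the current account — capital account: sale of embassy land to a foreign government 57.8, acquisition of foreign patents and trademarks (non-produced assets) 74.7, capital transfers received from emigrants 57.0, debt forgiveness received from foreign official creditors 72.4; financial account: foreign purchases of equities on the domestic stock exchange 253.8, borrowing by resident firms from foreign banks 220.3.)

497.9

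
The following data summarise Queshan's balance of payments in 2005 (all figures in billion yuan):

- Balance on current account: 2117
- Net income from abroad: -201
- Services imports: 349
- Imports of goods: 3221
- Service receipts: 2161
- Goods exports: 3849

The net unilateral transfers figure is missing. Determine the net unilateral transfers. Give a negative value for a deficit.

Current account = goods balance + services balance + net primary income + net secondary income
Sum of the known components = 2239
Net unilateral transfers = CA - (known components) = 2117 - 2239 = -122

-122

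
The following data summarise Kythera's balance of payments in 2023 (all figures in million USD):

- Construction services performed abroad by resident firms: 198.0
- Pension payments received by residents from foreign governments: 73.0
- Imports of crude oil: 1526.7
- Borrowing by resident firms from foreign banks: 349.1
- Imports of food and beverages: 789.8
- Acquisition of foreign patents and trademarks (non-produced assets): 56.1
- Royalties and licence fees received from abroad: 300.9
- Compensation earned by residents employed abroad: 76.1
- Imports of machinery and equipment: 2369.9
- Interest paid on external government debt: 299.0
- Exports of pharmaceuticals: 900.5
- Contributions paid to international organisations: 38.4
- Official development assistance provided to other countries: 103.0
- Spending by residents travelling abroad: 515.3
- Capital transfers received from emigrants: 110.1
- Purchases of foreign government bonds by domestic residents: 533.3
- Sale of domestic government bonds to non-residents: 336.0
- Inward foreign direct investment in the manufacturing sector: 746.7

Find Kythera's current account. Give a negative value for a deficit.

-4093.6

Goods: -789.8 + 900.5 - 1526.7 - 2369.9 = -3785.9
Services: 300.9 - 515.3 + 198.0 = -16.4
Primary income: -299.0 + 76.1 = -222.9
Secondary income: -38.4 + 73.0 - 103.0 = -68.4
Current account = (-3785.9) + (-16.4) + (-222.9) + (-68.4) = -4093.6
(Excluded from the current account — financial account: borrowing by resident firms from foreign banks 349.1, purchases of foreign government bonds by domestic residents 533.3, sale of domestic government bonds to non-residents 336.0, inward foreign direct investment in the manufacturing sector 746.7; capital account: acquisition of foreign patents and trademarks (non-produced assets) 56.1, capital transfers received from emigrants 110.1.)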